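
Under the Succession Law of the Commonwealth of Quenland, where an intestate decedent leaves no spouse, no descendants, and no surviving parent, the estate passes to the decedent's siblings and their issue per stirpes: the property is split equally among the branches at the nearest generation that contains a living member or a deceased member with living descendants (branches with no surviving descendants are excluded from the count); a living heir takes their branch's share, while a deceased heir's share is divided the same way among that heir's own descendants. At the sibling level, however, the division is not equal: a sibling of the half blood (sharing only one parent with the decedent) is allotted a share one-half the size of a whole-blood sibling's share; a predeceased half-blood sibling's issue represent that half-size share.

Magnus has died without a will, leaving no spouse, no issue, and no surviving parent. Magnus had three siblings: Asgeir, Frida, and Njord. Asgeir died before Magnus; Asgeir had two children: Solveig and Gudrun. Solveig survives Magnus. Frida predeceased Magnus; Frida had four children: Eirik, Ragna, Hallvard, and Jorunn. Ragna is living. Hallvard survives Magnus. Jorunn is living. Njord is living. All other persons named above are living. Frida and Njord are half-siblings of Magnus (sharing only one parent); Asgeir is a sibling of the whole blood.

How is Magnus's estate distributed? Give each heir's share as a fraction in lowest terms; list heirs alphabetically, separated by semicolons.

No spouse, descendants, or parent survives, so the estate passes to Magnus's siblings per stirpes.
Half-blood siblings count for one-half the weight of whole-blood siblings at the initial division.
Dividing 1 in proportion to weights (total weight 2): Asgeir (weight 1) → 1/2; Frida (weight 1/2) → 1/4; Njord (weight 1/2) → 1/4.
Asgeir predeceased; the 1/2 allotted to Asgeir's branch passes to Asgeir's issue by representation.
The 1/2 is divided into 2 equal shares of 1/4 among Solveig, Gudrun.
Solveig is living and takes 1/4.
Gudrun is living and takes 1/4.
Frida predeceased; the 1/4 allotted to Frida's branch passes to Frida's issue by representation.
The 1/4 is divided into 4 equal shares of 1/16 among Eirik, Ragna, Hallvard, Jorunn.
Eirik is living and takes 1/16.
Ragna is living and takes 1/16.
Hallvard is living and takes 1/16.
Jorunn is living and takes 1/16.
Njord is living and takes 1/4.

Eirik 1/16; Gudrun 1/4; Hallvard 1/16; Jorunn 1/16; Njord 1/4; Ragna 1/16; Solveig 1/4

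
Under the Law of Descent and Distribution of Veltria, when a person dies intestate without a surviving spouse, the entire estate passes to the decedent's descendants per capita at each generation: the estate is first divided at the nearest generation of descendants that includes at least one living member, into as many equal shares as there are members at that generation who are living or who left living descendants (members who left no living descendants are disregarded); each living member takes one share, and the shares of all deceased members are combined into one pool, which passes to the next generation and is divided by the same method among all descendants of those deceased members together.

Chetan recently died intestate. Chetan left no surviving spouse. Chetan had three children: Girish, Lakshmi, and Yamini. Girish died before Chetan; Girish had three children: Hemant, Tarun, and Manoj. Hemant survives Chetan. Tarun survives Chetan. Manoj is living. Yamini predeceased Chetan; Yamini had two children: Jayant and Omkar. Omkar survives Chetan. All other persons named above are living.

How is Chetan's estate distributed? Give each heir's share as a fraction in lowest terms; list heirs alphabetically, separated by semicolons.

Hemant 2/15; Jayant 2/15; Lakshmi 1/3; Manoj 2/15; Omkar 2/15; Tarun 2/15

There is no surviving spouse, so the entire estate passes to Chetan's descendants per capita at each generation.
At generation 1 (Girish, Lakshmi, Yamini) there are 3 shares of (1)/3 = 1/3 each.
Living: Lakshmi — each takes 1/3.
Deceased: Girish and Yamini. Their combined 2/3 is pooled and carried to generation 2.
At generation 2 (Hemant, Tarun, Manoj, Jayant, Omkar) there are 5 shares of (2/3)/5 = 2/15 each.
Living: Hemant, Tarun, Manoj, Jayant, and Omkar — each takes 2/15.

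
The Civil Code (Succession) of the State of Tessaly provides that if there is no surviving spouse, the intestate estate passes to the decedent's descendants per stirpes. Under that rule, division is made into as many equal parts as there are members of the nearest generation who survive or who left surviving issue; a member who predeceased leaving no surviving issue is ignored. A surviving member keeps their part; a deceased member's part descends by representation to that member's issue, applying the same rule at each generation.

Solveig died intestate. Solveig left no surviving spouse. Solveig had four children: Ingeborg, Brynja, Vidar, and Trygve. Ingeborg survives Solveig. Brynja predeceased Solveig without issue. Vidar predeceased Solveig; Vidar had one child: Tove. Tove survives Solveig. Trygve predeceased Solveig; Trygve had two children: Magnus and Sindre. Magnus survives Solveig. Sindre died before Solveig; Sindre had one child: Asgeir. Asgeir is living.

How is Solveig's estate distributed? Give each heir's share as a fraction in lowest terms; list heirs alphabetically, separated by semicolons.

Asgeir 1/6; Ingeborg 1/3; Magnus 1/6; Tove 1/3

There is no surviving spouse, so the entire estate passes to Solveig's descendants per stirpes.
Brynja left no surviving issue, so that branch lapses and is disregarded.
The estate is divided into 3 equal shares of 1/3 among Ingeborg, Vidar, Trygve.
Ingeborg is living and takes 1/3.
Vidar predeceased; the 1/3 allotted to Vidar's branch passes to Vidar's issue by representation.
Tove is the sole taker at this level and receives the full 1/3.
Trygve predeceased; the 1/3 allotted to Trygve's branch passes to Trygve's issue by representation.
The 1/3 is divided into 2 equal shares of 1/6 among Magnus, Sindre.
Magnus is living and takes 1/6.
Sindre predeceased; the 1/6 allotted to Sindre's branch passes to Sindre's issue by representation.
Asgeir is the sole taker at this level and receives the full 1/6.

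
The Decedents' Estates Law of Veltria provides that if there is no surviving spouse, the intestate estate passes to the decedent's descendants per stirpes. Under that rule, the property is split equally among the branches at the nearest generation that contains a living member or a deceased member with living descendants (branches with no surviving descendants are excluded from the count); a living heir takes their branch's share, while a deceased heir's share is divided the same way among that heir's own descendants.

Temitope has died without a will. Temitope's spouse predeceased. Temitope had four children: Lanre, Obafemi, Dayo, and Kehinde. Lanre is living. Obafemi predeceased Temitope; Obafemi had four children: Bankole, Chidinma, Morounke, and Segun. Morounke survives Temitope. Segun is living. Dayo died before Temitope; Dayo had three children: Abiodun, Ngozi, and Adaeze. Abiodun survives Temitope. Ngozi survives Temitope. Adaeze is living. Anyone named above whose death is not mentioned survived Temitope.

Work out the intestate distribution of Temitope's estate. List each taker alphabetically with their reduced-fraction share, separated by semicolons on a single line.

Abiodun 1/12; Adaeze 1/12; Bankole 1/16; Chidinma 1/16; Kehinde 1/4; Lanre 1/4; Morounke 1/16; Ngozi 1/12; Segun 1/16

There is no surviving spouse, so the entire estate passes to Temitope's descendants per stirpes.
The estate is divided into 4 equal shares of 1/4 among Lanre, Obafemi, Dayo, Kehinde.
Lanre is living and takes 1/4.
Obafemi predeceased; the 1/4 allotted to Obafemi's branch passes to Obafemi's issue by representation.
The 1/4 is divided into 4 equal shares of 1/16 among Bankole, Chidinma, Morounke, Segun.
Bankole is living and takes 1/16.
Chidinma is living and takes 1/16.
Morounke is living and takes 1/16.
Segun is living and takes 1/16.
Dayo predeceased; the 1/4 allotted to Dayo's branch passes to Dayo's issue by representation.
The 1/4 is divided into 3 equal shares of 1/12 among Abiodun, Ngozi, Adaeze.
Abiodun is living and takes 1/12.
Ngozi is living and takes 1/12.
Adaeze is living and takes 1/12.
Kehinde is living and takes 1/4.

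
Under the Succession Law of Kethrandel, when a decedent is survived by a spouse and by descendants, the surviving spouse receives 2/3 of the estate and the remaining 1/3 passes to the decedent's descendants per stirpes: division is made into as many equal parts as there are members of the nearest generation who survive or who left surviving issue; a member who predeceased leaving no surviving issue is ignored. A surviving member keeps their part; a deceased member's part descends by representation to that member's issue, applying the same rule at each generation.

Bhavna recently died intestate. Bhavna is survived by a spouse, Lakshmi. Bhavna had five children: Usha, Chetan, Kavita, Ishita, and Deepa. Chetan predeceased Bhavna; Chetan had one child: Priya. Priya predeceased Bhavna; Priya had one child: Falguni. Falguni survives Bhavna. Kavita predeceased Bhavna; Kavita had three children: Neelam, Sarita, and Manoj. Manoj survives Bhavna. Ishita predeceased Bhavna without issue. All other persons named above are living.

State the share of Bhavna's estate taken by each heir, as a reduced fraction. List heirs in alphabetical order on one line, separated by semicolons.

Deepa 1/12; Falguni 1/12; Lakshmi 2/3; Manoj 1/36; Neelam 1/36; Sarita 1/36; Usha 1/12

Lakshmi, as surviving spouse, takes 2/3.
The remaining 1/3 passes to Bhavna's descendants per stirpes.
Ishita left no surviving issue, so that branch lapses and is disregarded.
The 1/3 is divided into 4 equal shares of 1/12 among Usha, Chetan, Kavita, Deepa.
Usha is living and takes 1/12.
Chetan predeceased; the 1/12 allotted to Chetan's branch passes to Chetan's issue by representation.
Priya's line is the sole branch at this level, so the full 1/12 passes to Priya's issue by representation.
Falguni is the sole taker at this level and receives the full 1/12.
Kavita predeceased; the 1/12 allotted to Kavita's branch passes to Kavita's issue by representation.
The 1/12 is divided into 3 equal shares of 1/36 among Neelam, Sarita, Manoj.
Neelam is living and takes 1/36.
Sarita is living and takes 1/36.
Manoj is living and takes 1/36.
Deepa is living and takes 1/12.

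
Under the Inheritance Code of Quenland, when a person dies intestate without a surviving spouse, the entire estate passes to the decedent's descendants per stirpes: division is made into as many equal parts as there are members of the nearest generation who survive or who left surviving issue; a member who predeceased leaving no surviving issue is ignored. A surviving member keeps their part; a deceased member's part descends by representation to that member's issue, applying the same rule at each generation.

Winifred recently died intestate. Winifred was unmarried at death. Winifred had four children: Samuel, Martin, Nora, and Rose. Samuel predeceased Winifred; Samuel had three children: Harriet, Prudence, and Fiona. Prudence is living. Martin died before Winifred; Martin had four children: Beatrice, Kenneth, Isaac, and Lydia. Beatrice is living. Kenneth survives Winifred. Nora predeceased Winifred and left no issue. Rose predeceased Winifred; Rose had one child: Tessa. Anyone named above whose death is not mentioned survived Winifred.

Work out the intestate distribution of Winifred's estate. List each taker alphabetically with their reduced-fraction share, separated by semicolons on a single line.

There is no surviving spouse, so the entire estate passes to Winifred's descendants per stirpes.
Nora left no surviving issue, so that branch lapses and is disregarded.
The estate is divided into 3 equal shares of 1/3 among Samuel, Martin, Rose.
Samuel predeceased; the 1/3 allotted to Samuel's branch passes to Samuel's issue by representation.
The 1/3 is divided into 3 equal shares of 1/9 among Harriet, Prudence, Fiona.
Harriet is living and takes 1/9.
Prudence is living and takes 1/9.
Fiona is living and takes 1/9.
Martin predeceased; the 1/3 allotted to Martin's branch passes to Martin's issue by representation.
The 1/3 is divided into 4 equal shares of 1/12 among Beatrice, Kenneth, Isaac, Lydia.
Beatrice is living and takes 1/12.
Kenneth is living and takes 1/12.
Isaac is living and takes 1/12.
Lydia is living and takes 1/12.
Rose predeceased; the 1/3 allotted to Rose's branch passes to Rose's issue by representation.
Tessa is the sole taker at this level and receives the full 1/3.

Beatrice 1/12; Fiona 1/9; Harriet 1/9; Isaac 1/12; Kenneth 1/12; Lydia 1/12; Prudence 1/9; Tessa 1/3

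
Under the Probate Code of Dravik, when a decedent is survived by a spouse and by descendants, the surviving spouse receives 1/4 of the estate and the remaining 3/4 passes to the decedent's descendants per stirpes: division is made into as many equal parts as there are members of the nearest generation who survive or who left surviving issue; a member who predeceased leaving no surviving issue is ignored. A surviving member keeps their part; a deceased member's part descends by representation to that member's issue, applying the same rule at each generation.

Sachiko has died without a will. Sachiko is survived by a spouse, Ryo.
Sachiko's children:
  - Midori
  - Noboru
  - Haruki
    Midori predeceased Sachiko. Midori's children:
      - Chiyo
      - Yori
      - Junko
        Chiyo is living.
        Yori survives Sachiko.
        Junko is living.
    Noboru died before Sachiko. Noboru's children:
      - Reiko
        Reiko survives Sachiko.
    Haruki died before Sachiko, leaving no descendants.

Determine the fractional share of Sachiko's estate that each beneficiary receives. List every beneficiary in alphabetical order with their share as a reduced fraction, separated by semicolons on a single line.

Ryo, as surviving spouse, takes 1/4.
The remaining 3/4 passes to Sachiko's descendants per stirpes.
Haruki left no surviving issue, so that branch lapses and is disregarded.
The 3/4 is divided into 2 equal shares of 3/8 among Midori, Noboru.
Midori predeceased; the 3/8 allotted to Midori's branch passes to Midori's issue by representation.
The 3/8 is divided into 3 equal shares of 1/8 among Chiyo, Yori, Junko.
Chiyo is living and takes 1/8.
Yori is living and takes 1/8.
Junko is living and takes 1/8.
Noboru predeceased; the 3/8 allotted to Noboru's branch passes to Noboru's issue by representation.
Reiko is the sole taker at this level and receives the full 3/8.

Chiyo 1/8; Junko 1/8; Reiko 3/8; Ryo 1/4; Yori 1/8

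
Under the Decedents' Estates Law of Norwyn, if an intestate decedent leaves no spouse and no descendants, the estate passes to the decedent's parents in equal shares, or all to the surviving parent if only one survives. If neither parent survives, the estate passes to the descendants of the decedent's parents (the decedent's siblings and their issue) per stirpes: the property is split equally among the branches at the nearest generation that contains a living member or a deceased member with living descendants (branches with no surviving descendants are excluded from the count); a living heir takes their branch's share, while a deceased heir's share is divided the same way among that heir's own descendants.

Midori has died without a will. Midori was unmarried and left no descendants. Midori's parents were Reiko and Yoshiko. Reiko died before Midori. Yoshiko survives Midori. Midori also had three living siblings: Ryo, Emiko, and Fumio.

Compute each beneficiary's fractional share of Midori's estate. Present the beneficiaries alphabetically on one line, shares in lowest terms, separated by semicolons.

Only one parent, Yoshiko, survives, so Yoshiko takes the entire estate. The siblings take nothing because a surviving parent has priority.

Yoshiko 1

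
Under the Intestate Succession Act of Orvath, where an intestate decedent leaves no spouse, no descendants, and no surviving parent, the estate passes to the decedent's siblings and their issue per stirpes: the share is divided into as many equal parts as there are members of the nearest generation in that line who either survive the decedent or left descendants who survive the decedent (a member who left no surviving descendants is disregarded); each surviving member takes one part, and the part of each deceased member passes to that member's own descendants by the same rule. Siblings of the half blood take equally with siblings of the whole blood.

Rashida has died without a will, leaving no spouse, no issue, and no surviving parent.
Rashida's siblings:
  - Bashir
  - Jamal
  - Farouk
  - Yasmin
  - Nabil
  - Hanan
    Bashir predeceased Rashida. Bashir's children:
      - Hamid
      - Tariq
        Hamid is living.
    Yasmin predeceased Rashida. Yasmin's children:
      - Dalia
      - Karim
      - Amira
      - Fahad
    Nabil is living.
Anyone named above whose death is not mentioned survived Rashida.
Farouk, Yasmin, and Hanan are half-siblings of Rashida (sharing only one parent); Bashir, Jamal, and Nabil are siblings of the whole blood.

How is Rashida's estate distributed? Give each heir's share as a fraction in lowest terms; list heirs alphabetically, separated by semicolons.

No spouse, descendants, or parent survives, so the estate passes to Rashida's siblings per stirpes.
Half-blood and whole-blood siblings take equally under the stated rule.
The estate is divided into 6 equal shares of 1/6 among Bashir, Jamal, Farouk, Yasmin, Nabil, Hanan.
Bashir predeceased; the 1/6 allotted to Bashir's branch passes to Bashir's issue by representation.
The 1/6 is divided into 2 equal shares of 1/12 among Hamid, Tariq.
Hamid is living and takes 1/12.
Tariq is living and takes 1/12.
Jamal is living and takes 1/6.
Farouk is living and takes 1/6.
Yasmin predeceased; the 1/6 allotted to Yasmin's branch passes to Yasmin's issue by representation.
The 1/6 is divided into 4 equal shares of 1/24 among Dalia, Karim, Amira, Fahad.
Dalia is living and takes 1/24.
Karim is living and takes 1/24.
Amira is living and takes 1/24.
Fahad is living and takes 1/24.
Nabil is living and takes 1/6.
Hanan is living and takes 1/6.

Amira 1/24; Dalia 1/24; Fahad 1/24; Farouk 1/6; Hamid 1/12; Hanan 1/6; Jamal 1/6; Karim 1/24; Nabil 1/6; Tariq 1/12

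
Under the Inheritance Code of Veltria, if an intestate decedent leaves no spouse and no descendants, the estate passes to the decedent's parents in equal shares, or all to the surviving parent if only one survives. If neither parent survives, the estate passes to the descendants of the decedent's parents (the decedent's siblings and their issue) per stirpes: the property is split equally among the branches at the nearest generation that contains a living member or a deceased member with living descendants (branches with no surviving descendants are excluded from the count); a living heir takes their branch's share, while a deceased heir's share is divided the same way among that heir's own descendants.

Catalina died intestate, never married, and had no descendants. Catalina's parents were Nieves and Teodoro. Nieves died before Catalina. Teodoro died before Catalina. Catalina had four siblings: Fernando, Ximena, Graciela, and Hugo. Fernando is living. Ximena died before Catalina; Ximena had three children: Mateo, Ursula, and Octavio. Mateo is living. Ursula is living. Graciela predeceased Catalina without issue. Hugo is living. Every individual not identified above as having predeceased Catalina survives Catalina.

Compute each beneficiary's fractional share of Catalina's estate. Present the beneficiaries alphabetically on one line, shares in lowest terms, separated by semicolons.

Fernando 1/3; Hugo 1/3; Mateo 1/9; Octavio 1/9; Ursula 1/9

Neither parent survives and there are no descendants, so the estate passes to Catalina's siblings and their issue per stirpes.
Graciela left no surviving issue, so that branch lapses and is disregarded.
The estate is divided into 3 equal shares of 1/3 among Fernando, Ximena, Hugo.
Fernando is living and takes 1/3.
Ximena predeceased; the 1/3 allotted to Ximena's branch passes to Ximena's issue by representation.
The 1/3 is divided into 3 equal shares of 1/9 among Mateo, Ursula, Octavio.
Mateo is living and takes 1/9.
Ursula is living and takes 1/9.
Octavio is living and takes 1/9.
Hugo is living and takes 1/3.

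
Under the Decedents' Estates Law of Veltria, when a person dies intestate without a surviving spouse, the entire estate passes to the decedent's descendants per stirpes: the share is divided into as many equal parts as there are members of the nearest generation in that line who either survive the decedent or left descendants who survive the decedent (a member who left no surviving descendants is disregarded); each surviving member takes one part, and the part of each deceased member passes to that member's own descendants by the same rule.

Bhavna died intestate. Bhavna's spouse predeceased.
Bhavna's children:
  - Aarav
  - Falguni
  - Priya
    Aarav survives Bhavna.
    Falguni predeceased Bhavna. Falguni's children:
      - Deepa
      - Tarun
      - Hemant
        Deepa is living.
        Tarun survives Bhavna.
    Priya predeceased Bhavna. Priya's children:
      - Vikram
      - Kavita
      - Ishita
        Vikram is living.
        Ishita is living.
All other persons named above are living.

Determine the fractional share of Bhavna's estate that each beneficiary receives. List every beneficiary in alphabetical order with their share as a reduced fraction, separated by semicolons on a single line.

There is no surviving spouse, so the entire estate passes to Bhavna's descendants per stirpes.
The estate is divided into 3 equal shares of 1/3 among Aarav, Falguni, Priya.
Aarav is living and takes 1/3.
Falguni predeceased; the 1/3 allotted to Falguni's branch passes to Falguni's issue by representation.
The 1/3 is divided into 3 equal shares of 1/9 among Deepa, Tarun, Hemant.
Deepa is living and takes 1/9.
Tarun is living and takes 1/9.
Hemant is living and takes 1/9.
Priya predeceased; the 1/3 allotted to Priya's branch passes to Priya's issue by representation.
The 1/3 is divided into 3 equal shares of 1/9 among Vikram, Kavita, Ishita.
Vikram is living and takes 1/9.
Kavita is living and takes 1/9.
Ishita is living and takes 1/9.

Aarav 1/3; Deepa 1/9; Hemant 1/9; Ishita 1/9; Kavita 1/9; Tarun 1/9; Vikram 1/9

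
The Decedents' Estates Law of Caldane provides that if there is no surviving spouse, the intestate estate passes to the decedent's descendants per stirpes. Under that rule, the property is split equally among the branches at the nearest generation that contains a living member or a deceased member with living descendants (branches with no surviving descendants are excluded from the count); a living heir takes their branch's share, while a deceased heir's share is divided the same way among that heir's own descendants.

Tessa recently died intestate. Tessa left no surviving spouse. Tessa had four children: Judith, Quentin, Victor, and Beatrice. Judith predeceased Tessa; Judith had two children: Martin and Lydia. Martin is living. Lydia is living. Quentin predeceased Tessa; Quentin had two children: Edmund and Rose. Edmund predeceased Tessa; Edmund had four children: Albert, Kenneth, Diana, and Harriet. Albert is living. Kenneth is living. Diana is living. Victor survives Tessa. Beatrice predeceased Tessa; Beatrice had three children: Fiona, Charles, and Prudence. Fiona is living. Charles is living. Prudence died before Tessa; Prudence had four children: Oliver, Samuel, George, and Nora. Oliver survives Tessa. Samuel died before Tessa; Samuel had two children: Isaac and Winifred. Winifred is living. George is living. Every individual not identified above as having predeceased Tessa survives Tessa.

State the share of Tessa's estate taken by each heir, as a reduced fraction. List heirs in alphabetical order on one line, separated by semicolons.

There is no surviving spouse, so the entire estate passes to Tessa's descendants per stirpes.
The estate is divided into 4 equal shares of 1/4 among Judith, Quentin, Victor, Beatrice.
Judith predeceased; the 1/4 allotted to Judith's branch passes to Judith's issue by representation.
The 1/4 is divided into 2 equal shares of 1/8 among Martin, Lydia.
Martin is living and takes 1/8.
Lydia is living and takes 1/8.
Quentin predeceased; the 1/4 allotted to Quentin's branch passes to Quentin's issue by representation.
The 1/4 is divided into 2 equal shares of 1/8 among Edmund, Rose.
Edmund predeceased; the 1/8 allotted to Edmund's branch passes to Edmund's issue by representation.
The 1/8 is divided into 4 equal shares of 1/32 among Albert, Kenneth, Diana, Harriet.
Albert is living and takes 1/32.
Kenneth is living and takes 1/32.
Diana is living and takes 1/32.
Harriet is living and takes 1/32.
Rose is living and takes 1/8.
Victor is living and takes 1/4.
Beatrice predeceased; the 1/4 allotted to Beatrice's branch passes to Beatrice's issue by representation.
The 1/4 is divided into 3 equal shares of 1/12 among Fiona, Charles, Prudence.
Fiona is living and takes 1/12.
Charles is living and takes 1/12.
Prudence predeceased; the 1/12 allotted to Prudence's branch passes to Prudence's issue by representation.
The 1/12 is divided into 4 equal shares of 1/48 among Oliver, Samuel, George, Nora.
Oliver is living and takes 1/48.
Samuel predeceased; the 1/48 allotted to Samuel's branch passes to Samuel's issue by representation.
The 1/48 is divided into 2 equal shares of 1/96 among Isaac, Winifred.
Isaac is living and takes 1/96.
Winifred is living and takes 1/96.
George is living and takes 1/48.
Nora is living and takes 1/48.

Albert 1/32; Charles 1/12; Diana 1/32; Fiona 1/12; George 1/48; Harriet 1/32; Isaac 1/96; Kenneth 1/32; Lydia 1/8; Martin 1/8; Nora 1/48; Oliver 1/48; Rose 1/8; Victor 1/4; Winifred 1/96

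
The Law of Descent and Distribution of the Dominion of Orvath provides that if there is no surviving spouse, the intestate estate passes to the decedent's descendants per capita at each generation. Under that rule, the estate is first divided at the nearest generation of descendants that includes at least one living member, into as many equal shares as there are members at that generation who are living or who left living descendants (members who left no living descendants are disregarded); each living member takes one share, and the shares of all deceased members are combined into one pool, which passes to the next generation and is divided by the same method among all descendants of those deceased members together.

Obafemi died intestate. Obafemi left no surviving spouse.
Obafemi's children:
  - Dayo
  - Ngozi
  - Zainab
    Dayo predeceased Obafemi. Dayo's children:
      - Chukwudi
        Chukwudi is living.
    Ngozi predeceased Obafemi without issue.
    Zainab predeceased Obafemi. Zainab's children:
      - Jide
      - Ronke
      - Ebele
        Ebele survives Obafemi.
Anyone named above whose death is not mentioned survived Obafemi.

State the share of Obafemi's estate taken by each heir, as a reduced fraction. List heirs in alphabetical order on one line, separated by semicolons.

Chukwudi 1/4; Ebele 1/4; Jide 1/4; Ronke 1/4

There is no surviving spouse, so the entire estate passes to Obafemi's descendants per capita at each generation.
No one at generation 1 (Dayo, Zainab) is living; moving to the next generation.
At generation 2 (Chukwudi, Jide, Ronke, Ebele) there are 4 shares of (1)/4 = 1/4 each.
Living: Chukwudi, Jide, Ronke, and Ebele — each takes 1/4.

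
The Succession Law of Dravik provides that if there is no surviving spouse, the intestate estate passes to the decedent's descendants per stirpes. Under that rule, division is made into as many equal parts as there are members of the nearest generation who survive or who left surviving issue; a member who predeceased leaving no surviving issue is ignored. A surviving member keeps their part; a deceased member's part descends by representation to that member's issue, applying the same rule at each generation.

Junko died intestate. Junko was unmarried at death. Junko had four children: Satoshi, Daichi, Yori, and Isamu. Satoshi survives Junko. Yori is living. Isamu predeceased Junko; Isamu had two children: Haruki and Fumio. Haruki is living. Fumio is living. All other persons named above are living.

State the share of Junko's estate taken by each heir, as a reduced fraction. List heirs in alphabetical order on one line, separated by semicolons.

There is no surviving spouse, so the entire estate passes to Junko's descendants per stirpes.
The estate is divided into 4 equal shares of 1/4 among Satoshi, Daichi, Yori, Isamu.
Satoshi is living and takes 1/4.
Daichi is living and takes 1/4.
Yori is living and takes 1/4.
Isamu predeceased; the 1/4 allotted to Isamu's branch passes to Isamu's issue by representation.
The 1/4 is divided into 2 equal shares of 1/8 among Haruki, Fumio.
Haruki is living and takes 1/8.
Fumio is living and takes 1/8.

Daichi 1/4; Fumio 1/8; Haruki 1/8; Satoshi 1/4; Yori 1/4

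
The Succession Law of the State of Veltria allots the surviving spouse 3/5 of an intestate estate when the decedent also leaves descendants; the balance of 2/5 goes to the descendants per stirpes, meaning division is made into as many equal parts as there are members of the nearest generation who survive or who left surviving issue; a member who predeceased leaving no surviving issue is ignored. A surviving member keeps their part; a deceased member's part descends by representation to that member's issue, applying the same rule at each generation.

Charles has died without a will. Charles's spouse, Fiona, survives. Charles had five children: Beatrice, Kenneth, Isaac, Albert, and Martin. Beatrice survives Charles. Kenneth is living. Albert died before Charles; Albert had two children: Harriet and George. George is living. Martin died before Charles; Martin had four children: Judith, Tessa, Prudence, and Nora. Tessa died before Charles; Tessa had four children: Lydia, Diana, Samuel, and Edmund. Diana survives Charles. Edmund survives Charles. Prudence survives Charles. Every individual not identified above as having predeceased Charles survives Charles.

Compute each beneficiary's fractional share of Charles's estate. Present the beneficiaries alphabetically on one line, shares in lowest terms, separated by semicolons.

Fiona, as surviving spouse, takes 3/5.
The remaining 2/5 passes to Charles's descendants per stirpes.
The 2/5 is divided into 5 equal shares of 2/25 among Beatrice, Kenneth, Isaac, Albert, Martin.
Beatrice is living and takes 2/25.
Kenneth is living and takes 2/25.
Isaac is living and takes 2/25.
Albert predeceased; the 2/25 allotted to Albert's branch passes to Albert's issue by representation.
The 2/25 is divided into 2 equal shares of 1/25 among Harriet, George.
Harriet is living and takes 1/25.
George is living and takes 1/25.
Martin predeceased; the 2/25 allotted to Martin's branch passes to Martin's issue by representation.
The 2/25 is divided into 4 equal shares of 1/50 among Judith, Tessa, Prudence, Nora.
Judith is living and takes 1/50.
Tessa predeceased; the 1/50 allotted to Tessa's branch passes to Tessa's issue by representation.
The 1/50 is divided into 4 equal shares of 1/200 among Lydia, Diana, Samuel, Edmund.
Lydia is living and takes 1/200.
Diana is living and takes 1/200.
Samuel is living and takes 1/200.
Edmund is living and takes 1/200.
Prudence is living and takes 1/50.
Nora is living and takes 1/50.

Beatrice 2/25; Diana 1/200; Edmund 1/200; Fiona 3/5; George 1/25; Harriet 1/25; Isaac 2/25; Judith 1/50; Kenneth 2/25; Lydia 1/200; Nora 1/50; Prudence 1/50; Samuel 1/200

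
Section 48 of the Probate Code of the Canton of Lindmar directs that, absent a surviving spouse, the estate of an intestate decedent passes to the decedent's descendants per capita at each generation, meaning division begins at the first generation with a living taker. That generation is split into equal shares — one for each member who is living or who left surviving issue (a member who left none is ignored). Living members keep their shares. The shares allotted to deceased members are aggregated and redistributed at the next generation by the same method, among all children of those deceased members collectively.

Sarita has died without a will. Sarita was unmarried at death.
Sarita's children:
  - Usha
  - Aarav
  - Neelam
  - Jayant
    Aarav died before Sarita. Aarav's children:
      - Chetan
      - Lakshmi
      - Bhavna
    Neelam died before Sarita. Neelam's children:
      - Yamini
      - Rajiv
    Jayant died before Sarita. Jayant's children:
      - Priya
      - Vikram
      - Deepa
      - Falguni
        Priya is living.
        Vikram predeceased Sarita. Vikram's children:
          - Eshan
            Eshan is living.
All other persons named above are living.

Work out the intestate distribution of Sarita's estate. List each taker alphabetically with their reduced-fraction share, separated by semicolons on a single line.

There is no surviving spouse, so the entire estate passes to Sarita's descendants per capita at each generation.
At generation 1 (Usha, Aarav, Neelam, Jayant) there are 4 shares of (1)/4 = 1/4 each.
Living: Usha — each takes 1/4.
Deceased: Aarav, Neelam, and Jayant. Their combined 3/4 is pooled and carried to generation 2.
At generation 2 (Chetan, Lakshmi, Bhavna, Yamini, Rajiv, Priya, Vikram, Deepa, Falguni) there are 9 shares of (3/4)/9 = 1/12 each.
Living: Chetan, Lakshmi, Bhavna, Yamini, Rajiv, Priya, Deepa, and Falguni — each takes 1/12.
Deceased: Vikram. That 1/12 share is carried to generation 3.
At generation 3 (Eshan) there are 1 shares of (1/12)/1 = 1/12 each.
Living: Eshan — each takes 1/12.

Bhavna 1/12; Chetan 1/12; Deepa 1/12; Eshan 1/12; Falguni 1/12; Lakshmi 1/12; Priya 1/12; Rajiv 1/12; Usha 1/4; Yamini 1/12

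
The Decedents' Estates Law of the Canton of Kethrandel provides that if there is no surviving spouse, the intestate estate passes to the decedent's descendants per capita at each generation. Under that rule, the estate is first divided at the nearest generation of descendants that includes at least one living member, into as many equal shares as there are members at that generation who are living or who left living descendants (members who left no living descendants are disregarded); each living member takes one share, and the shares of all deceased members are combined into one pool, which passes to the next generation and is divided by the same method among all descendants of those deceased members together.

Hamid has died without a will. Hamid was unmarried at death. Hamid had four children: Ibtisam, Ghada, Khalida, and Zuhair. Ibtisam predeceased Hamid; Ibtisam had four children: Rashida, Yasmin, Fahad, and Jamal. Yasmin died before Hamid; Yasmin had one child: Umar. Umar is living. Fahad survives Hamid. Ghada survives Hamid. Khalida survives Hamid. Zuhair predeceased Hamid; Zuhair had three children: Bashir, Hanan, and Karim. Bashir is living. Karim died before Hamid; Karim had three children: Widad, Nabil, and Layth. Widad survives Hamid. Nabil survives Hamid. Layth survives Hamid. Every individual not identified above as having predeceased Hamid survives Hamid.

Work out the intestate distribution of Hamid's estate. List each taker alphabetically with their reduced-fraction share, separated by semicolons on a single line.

There is no surviving spouse, so the entire estate passes to Hamid's descendants per capita at each generation.
At generation 1 (Ibtisam, Ghada, Khalida, Zuhair) there are 4 shares of (1)/4 = 1/4 each.
Living: Ghada and Khalida — each takes 1/4.
Deceased: Ibtisam and Zuhair. Their combined 1/2 is pooled and carried to generation 2.
At generation 2 (Rashida, Yasmin, Fahad, Jamal, Bashir, Hanan, Karim) there are 7 shares of (1/2)/7 = 1/14 each.
Living: Rashida, Fahad, Jamal, Bashir, and Hanan — each takes 1/14.
Deceased: Yasmin and Karim. Their combined 1/7 is pooled and carried to generation 3.
At generation 3 (Umar, Widad, Nabil, Layth) there are 4 shares of (1/7)/4 = 1/28 each.
Living: Umar, Widad, Nabil, and Layth — each takes 1/28.

Bashir 1/14; Fahad 1/14; Ghada 1/4; Hanan 1/14; Jamal 1/14; Khalida 1/4; Layth 1/28; Nabil 1/28; Rashida 1/14; Umar 1/28; Widad 1/28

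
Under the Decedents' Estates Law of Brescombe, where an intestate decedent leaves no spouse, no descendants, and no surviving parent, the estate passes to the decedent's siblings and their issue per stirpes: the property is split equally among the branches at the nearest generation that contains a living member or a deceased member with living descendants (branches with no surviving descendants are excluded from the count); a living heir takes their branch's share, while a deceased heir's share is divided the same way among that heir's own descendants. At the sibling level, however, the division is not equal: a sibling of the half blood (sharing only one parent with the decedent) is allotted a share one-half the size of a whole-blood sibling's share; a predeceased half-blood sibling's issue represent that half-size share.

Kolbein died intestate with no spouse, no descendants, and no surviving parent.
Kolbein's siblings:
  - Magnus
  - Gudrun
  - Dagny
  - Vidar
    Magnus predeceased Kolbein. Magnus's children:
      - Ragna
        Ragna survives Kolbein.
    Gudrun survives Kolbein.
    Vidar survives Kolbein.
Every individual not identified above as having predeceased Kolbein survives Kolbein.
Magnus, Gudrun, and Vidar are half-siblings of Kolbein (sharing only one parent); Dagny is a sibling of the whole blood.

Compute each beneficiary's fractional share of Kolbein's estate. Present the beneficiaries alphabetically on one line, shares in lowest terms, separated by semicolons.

No spouse, descendants, or parent survives, so the estate passes to Kolbein's siblings per stirpes.
Half-blood siblings count for one-half the weight of whole-blood siblings at the initial division.
Dividing 1 in proportion to weights (total weight 5/2): Magnus (weight 1/2) → 1/5; Gudrun (weight 1/2) → 1/5; Dagny (weight 1) → 2/5; Vidar (weight 1/2) → 1/5.
Magnus predeceased; the 1/5 allotted to Magnus's branch passes to Magnus's issue by representation.
Ragna is the sole taker at this level and receives the full 1/5.
Gudrun is living and takes 1/5.
Dagny is living and takes 2/5.
Vidar is living and takes 1/5.

Dagny 2/5; Gudrun 1/5; Ragna 1/5; Vidar 1/5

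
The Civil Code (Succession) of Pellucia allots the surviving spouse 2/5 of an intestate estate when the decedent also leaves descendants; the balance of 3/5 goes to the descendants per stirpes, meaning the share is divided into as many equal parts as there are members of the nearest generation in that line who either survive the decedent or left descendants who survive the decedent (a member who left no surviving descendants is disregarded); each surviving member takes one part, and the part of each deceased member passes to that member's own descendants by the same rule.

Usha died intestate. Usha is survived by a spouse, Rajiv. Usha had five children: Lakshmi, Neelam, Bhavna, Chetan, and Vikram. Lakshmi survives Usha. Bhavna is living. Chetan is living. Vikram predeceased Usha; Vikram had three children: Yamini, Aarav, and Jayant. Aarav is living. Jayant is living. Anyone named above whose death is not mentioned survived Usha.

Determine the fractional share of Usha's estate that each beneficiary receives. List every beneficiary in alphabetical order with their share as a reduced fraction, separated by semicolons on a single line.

Aarav 1/25; Bhavna 3/25; Chetan 3/25; Jayant 1/25; Lakshmi 3/25; Neelam 3/25; Rajiv 2/5; Yamini 1/25

Rajiv, as surviving spouse, takes 2/5.
The remaining 3/5 passes to Usha's descendants per stirpes.
The 3/5 is divided into 5 equal shares of 3/25 among Lakshmi, Neelam, Bhavna, Chetan, Vikram.
Lakshmi is living and takes 3/25.
Neelam is living and takes 3/25.
Bhavna is living and takes 3/25.
Chetan is living and takes 3/25.
Vikram predeceased; the 3/25 allotted to Vikram's branch passes to Vikram's issue by representation.
The 3/25 is divided into 3 equal shares of 1/25 among Yamini, Aarav, Jayant.
Yamini is living and takes 1/25.
Aarav is living and takes 1/25.
Jayant is living and takes 1/25.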